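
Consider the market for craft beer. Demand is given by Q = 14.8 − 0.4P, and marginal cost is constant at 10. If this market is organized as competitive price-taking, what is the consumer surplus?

CS = 145.8

Inverting demand: P = 37 − 2.5Q.
Under competition P = MC = 10, so Q = (37 − 10)/2.5 = 10.8.
CS = ½·(37 − 10)·10.8 = 145.8.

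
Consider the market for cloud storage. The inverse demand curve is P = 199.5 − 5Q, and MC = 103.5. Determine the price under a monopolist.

P = 151.5

Monopoly sets MR = MC: 199.5 − 10Q = 103.5 ⇒ Q = 9.6, P = 199.5 − 5·9.6 = 151.5.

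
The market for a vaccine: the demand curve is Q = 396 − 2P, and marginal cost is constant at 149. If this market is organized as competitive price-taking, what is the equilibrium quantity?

Q = 98

Inverting demand: P = 198 − 0.5Q.
Under competition P = MC = 149, so Q = (198 − 149)/0.5 = 98.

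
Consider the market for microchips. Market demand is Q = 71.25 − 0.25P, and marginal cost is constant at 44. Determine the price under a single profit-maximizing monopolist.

P = 164.5

Inverting demand: P = 285 − 4Q.
The monopolist equates marginal revenue to marginal cost: 285 − 8Q = 44, so Q = 30.125. From demand, P = 164.5.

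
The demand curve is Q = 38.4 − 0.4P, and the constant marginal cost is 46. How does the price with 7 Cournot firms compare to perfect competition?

Inverting demand: P = 96 − 2.5Q.
Cournot with 7 identical firms: the symmetric best-response condition is 96 − 20q = 46. Each firm produces q = 2.5, total output Q = 17.5, price P = 52.25.
Under competition P = MC = 46, so Q = (96 − 46)/2.5 = 20.

Cournot: P = 52.25; Competition: P = 46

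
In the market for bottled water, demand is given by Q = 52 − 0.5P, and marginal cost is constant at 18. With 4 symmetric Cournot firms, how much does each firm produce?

q_i = 8.6

Inverting demand: P = 104 − 2Q.
With 4 symmetric Cournot firms, each firm's FOC gives 104 − 10q = 18, so q = 8.6, Q = 4·8.6 = 34.4, and P = 35.2.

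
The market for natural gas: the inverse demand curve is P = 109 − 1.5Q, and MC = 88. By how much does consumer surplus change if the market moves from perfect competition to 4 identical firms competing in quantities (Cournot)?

Under competition P = MC = 88, so Q = (109 − 88)/1.5 = 14.
CS = ½·(109 − 88)·14 = 147.
With 4 symmetric Cournot firms, each firm's FOC gives 109 − 7.5q = 88, so q = 2.8, Q = 4·2.8 = 11.2, and P = 92.2.
CS = ½·(109 − 92.2)·11.2 = 94.08.
Change in consumer surplus: 94.08 − 147 = −52.92.

Consumer surplus falls by 52.92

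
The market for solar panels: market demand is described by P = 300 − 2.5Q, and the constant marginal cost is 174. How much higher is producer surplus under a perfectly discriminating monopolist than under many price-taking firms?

Competitive firms price at marginal cost: P = 174, giving Q = 50.4.
PS = (174 − 174)·50.4 = 0.
A perfectly discriminating monopolist sells every unit with P(Q) ≥ MC(Q), so output equals the competitive quantity Q = 50.4. Each buyer pays their reservation price, so CS = 0 and the firm captures all surplus.
PS = ½·(300 − 174)·50.4 = 3175.2.
Change in producer surplus: 3175.2 − 0 = 3175.2.

Producer surplus rises by 3175.2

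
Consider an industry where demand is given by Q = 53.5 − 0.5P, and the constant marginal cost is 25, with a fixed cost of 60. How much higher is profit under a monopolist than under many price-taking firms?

Inverting demand: P = 107 − 2Q.
Under competition P = MC = 25, so Q = (107 − 25)/2 = 41.
Profit = (25 − 25)·41 − 60 = −60.
Monopoly sets MR = MC: 107 − 4Q = 25 ⇒ Q = 20.5, P = 107 − 2·20.5 = 66.
Profit = (66 − 25)·20.5 − 60 = 780.5.
Change in profit: 780.5 − −60 = 840.5.

π rises by 840.5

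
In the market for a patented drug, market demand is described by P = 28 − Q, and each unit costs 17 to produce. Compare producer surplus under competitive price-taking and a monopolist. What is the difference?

Perfect competition: P = MC = 17, so 28 − Q = 17 and Q = 11.
PS = (17 − 17)·11 = 0.
A monopolist chooses Q where MR = MC. MR = 28 − 2Q; setting this equal to 17 gives Q = 5.5 and P = 22.5.
PS = (22.5 − 17)·5.5 = 30.25.
Change in producer surplus: 30.25 − 0 = 30.25.

Producer surplus rises by 30.25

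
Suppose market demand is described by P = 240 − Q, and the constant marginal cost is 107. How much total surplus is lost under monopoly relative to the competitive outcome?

Under competition P = MC = 107, so Q = (240 − 107)/1 = 133.
A monopolist chooses Q where MR = MC. MR = 240 − 2Q; setting this equal to 107 gives Q = 66.5 and P = 173.5.
DWL is the triangle between Q = 66.5 and Q = 133: ½·(133 − 66.5)·(173.5 − 107) = 2211.125.

DWL = 2211.125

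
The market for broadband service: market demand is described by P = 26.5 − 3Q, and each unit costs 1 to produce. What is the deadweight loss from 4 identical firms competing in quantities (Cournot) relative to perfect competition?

DWL = 4.335

Under competition P = MC = 1, so Q = (26.5 − 1)/3 = 8.5.
Cournot with 4 identical firms: the symmetric best-response condition is 26.5 − 15q = 1. Each firm produces q = 1.7, total output Q = 6.8, price P = 6.1.
DWL is the triangle between Q = 6.8 and Q = 8.5: ½·(8.5 − 6.8)·(6.1 − 1) = 4.335.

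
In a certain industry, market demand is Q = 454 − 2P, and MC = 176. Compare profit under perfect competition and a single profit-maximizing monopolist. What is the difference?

Inverting demand: P = 227 − 0.5Q.
Under competition P = MC = 176, so Q = (227 − 176)/0.5 = 102.
Profit = (176 − 176)·102 = 0.
Monopoly sets MR = MC: 227 − Q = 176 ⇒ Q = 51, P = 227 − 0.5·51 = 201.5.
Profit = (201.5 − 176)·51 = 1300.5.
Change in profit: 1300.5 − 0 = 1300.5.

π rises by 1300.5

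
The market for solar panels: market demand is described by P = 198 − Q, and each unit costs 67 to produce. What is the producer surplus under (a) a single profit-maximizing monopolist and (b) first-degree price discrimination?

Monopoly: PS = 4290.25; Perfect PD: PS = 8580.5

The monopolist equates marginal revenue to marginal cost: 198 − 2Q = 67, so Q = 65.5. From demand, P = 132.5.
PS = (132.5 − 67)·65.5 = 4290.25.
With perfect price discrimination, output is the efficient level Q = 131 (where demand meets MC), but every buyer pays their willingness to pay: CS = 0 and PS = total surplus.
PS = ½·(198 − 67)·131 = 8580.5.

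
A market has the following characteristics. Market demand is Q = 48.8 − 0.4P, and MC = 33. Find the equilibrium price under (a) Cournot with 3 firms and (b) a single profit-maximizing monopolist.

Inverting demand: P = 122 − 2.5Q.
Cournot with 3 identical firms: the symmetric best-response condition is 122 − 10q = 33. Each firm produces q = 8.9, total output Q = 26.7, price P = 55.25.
A monopolist chooses Q where MR = MC. MR = 122 − 5Q; setting this equal to 33 gives Q = 17.8 and P = 77.5.

Cournot: P = 55.25; Monopoly: P = 77.5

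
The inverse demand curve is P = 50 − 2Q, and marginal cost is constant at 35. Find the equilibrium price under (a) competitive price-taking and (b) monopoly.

Perfect competition: P = MC = 35, so 50 − 2Q = 35 and Q = 7.5.
A monopolist chooses Q where MR = MC. MR = 50 − 4Q; setting this equal to 35 gives Q = 3.75 and P = 42.5.

Competition: P = 35; Monopoly: P = 42.5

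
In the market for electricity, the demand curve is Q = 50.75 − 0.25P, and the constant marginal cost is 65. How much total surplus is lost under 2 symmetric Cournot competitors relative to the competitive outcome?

DWL = 264.5

Inverting demand: P = 203 − 4Q.
Competitive firms price at marginal cost: P = 65, giving Q = 34.5.
With 2 symmetric Cournot firms, each firm's FOC gives 203 − 12q = 65, so q = 11.5, Q = 2·11.5 = 23, and P = 111.
DWL is the triangle between Q = 23 and Q = 34.5: ½·(34.5 − 23)·(111 − 65) = 264.5.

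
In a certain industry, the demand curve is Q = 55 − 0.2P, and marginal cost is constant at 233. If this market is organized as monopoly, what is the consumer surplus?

CS = 44.1

Inverting demand: P = 275 − 5Q.
Monopoly sets MR = MC: 275 − 10Q = 233 ⇒ Q = 4.2, P = 275 − 5·4.2 = 254.
CS = ½·(275 − 254)·4.2 = 44.1.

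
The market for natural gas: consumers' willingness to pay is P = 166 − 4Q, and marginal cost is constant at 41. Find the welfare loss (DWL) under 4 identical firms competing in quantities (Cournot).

Perfect competition: P = MC = 41, so 166 − 4Q = 41 and Q = 31.25.
With 4 symmetric Cournot firms, each firm's FOC gives 166 − 20q = 41, so q = 6.25, Q = 4·6.25 = 25, and P = 66.
DWL is the triangle between Q = 25 and Q = 31.25: ½·(31.25 − 25)·(66 − 41) = 78.125.

DWL = 78.125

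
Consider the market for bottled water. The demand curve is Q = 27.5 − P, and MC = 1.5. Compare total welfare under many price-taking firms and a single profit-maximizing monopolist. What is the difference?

Inverting demand: P = 27.5 − Q.
Competitive firms price at marginal cost: P = 1.5, giving Q = 26.
CS = ½·(27.5 − 1.5)·26 = 338; PS = (1.5 − 1.5)·26 = 0; TS = 338.
A monopolist chooses Q where MR = MC. MR = 27.5 − 2Q; setting this equal to 1.5 gives Q = 13 and P = 14.5.
CS = ½·(27.5 − 14.5)·13 = 84.5; PS = (14.5 − 1.5)·13 = 169; TS = 253.5.
Change in total welfare: 253.5 − 338 = −84.5.

TS falls by 84.5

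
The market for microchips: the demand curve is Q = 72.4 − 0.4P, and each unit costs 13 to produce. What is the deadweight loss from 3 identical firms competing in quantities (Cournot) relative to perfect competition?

Inverting demand: P = 181 − 2.5Q.
Perfect competition: P = MC = 13, so 181 − 2.5Q = 13 and Q = 67.2.
In a 3-firm Cournot equilibrium, symmetry and the first-order condition give q = (181 − 13)/(10) = 16.8. So Q = 50.4 and P = 55.
DWL is the triangle between Q = 50.4 and Q = 67.2: ½·(67.2 − 50.4)·(55 − 13) = 352.8.

DWL = 352.8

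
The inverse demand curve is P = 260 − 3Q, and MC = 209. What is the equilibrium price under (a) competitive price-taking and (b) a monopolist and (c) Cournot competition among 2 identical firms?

Perfect competition: P = MC = 209, so 260 − 3Q = 209 and Q = 17.
Monopoly sets MR = MC: 260 − 6Q = 209 ⇒ Q = 8.5, P = 260 − 3·8.5 = 234.5.
With 2 symmetric Cournot firms, each firm's FOC gives 260 − 9q = 209, so q = 17/3, Q = 2·17/3 = 34/3, and P = 226.

Competition: P = 209; Monopoly: P = 234.5; Cournot: P = 226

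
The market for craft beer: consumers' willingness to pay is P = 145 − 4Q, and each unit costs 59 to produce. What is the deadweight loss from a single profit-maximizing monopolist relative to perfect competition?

DWL = 231.125

Perfect competition: P = MC = 59, so 145 − 4Q = 59 and Q = 21.5.
The monopolist equates marginal revenue to marginal cost: 145 − 8Q = 59, so Q = 10.75. From demand, P = 102.
DWL is the triangle between Q = 10.75 and Q = 21.5: ½·(21.5 − 10.75)·(102 − 59) = 231.125.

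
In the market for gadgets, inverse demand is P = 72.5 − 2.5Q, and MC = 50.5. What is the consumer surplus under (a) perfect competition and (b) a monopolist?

Competition: CS = 96.8; Monopoly: CS = 24.2

Under competition P = MC = 50.5, so Q = (72.5 − 50.5)/2.5 = 8.8.
CS = ½·(72.5 − 50.5)·8.8 = 96.8.
The monopolist equates marginal revenue to marginal cost: 72.5 − 5Q = 50.5, so Q = 4.4. From demand, P = 61.5.
CS = ½·(72.5 − 61.5)·4.4 = 24.2.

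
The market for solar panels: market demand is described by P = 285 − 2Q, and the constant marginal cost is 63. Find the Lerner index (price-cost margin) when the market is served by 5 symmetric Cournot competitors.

Lerner index = 0.37

Cournot with 5 identical firms: the symmetric best-response condition is 285 − 12q = 63. Each firm produces q = 18.5, total output Q = 92.5, price P = 100.
Lerner index = (P − MC)/P = (100 − 63)/100 = 0.37.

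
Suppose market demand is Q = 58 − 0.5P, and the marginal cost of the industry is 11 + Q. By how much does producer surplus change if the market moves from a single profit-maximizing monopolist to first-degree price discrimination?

Inverting demand: P = 116 − 2Q.
Monopoly sets MR = MC: 116 − 4Q = 11 + Q ⇒ Q = 21, P = 116 − 2·21 = 74.
PS = P·Q − VC(Q) = 74·21 − (11·21 + ½·1·21²) = 1102.5.
With perfect price discrimination, output is the efficient level Q = 35 (where demand meets MC), but every buyer pays their willingness to pay: CS = 0 and PS = total surplus.
PS = ½·(116 − 11)·35 = 1837.5.
Change in producer surplus: 1837.5 − 1102.5 = 735.

Producer surplus rises by 735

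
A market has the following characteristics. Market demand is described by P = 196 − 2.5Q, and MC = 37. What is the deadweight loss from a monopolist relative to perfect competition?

DWL = 1264.05

Perfect competition: P = MC = 37, so 196 − 2.5Q = 37 and Q = 63.6.
A monopolist chooses Q where MR = MC. MR = 196 − 5Q; setting this equal to 37 gives Q = 31.8 and P = 116.5.
DWL is the triangle between Q = 31.8 and Q = 63.6: ½·(63.6 − 31.8)·(116.5 − 37) = 1264.05.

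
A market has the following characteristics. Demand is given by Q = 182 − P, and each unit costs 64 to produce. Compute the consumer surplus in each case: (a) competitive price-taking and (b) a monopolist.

Inverting demand: P = 182 − Q.
Perfect competition: P = MC = 64, so 182 − Q = 64 and Q = 118.
CS = ½·(182 − 64)·118 = 6962.
Monopoly sets MR = MC: 182 − 2Q = 64 ⇒ Q = 59, P = 182 − 59 = 123.
CS = ½·(182 − 123)·59 = 1740.5.

Competition: CS = 6962; Monopoly: CS = 1740.5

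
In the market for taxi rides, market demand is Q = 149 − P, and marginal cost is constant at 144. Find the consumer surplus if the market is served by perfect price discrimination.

Inverting demand: P = 149 − Q.
A perfectly discriminating monopolist sells every unit with P(Q) ≥ MC(Q), so output equals the competitive quantity Q = 5. Each buyer pays their reservation price, so CS = 0 and the firm captures all surplus.
CS = 0.

CS = 0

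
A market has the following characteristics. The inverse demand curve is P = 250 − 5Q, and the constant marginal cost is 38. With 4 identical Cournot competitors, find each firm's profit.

In a 4-firm Cournot equilibrium, symmetry and the first-order condition give q = (250 − 38)/(25) = 8.48. So Q = 33.92 and P = 80.4.
Each firm's profit = (80.4 − 38)·8.48 = 359.552.

π_i = 359.552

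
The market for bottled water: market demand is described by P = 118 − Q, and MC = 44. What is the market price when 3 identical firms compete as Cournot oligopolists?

With 3 symmetric Cournot firms, each firm's FOC gives 118 − 4q = 44, so q = 18.5, Q = 3·18.5 = 55.5, and P = 62.5.

P = 62.5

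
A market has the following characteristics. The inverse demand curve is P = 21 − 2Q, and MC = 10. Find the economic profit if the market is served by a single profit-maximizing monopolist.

Profit = 15.125

The monopolist equates marginal revenue to marginal cost: 21 − 4Q = 10, so Q = 2.75. From demand, P = 15.5.
Profit = (15.5 − 10)·2.75 = 15.125.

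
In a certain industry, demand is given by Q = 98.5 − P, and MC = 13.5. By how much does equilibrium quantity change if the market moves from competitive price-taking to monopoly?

Inverting demand: P = 98.5 − Q.
Perfect competition: P = MC = 13.5, so 98.5 − Q = 13.5 and Q = 85.
Monopoly sets MR = MC: 98.5 − 2Q = 13.5 ⇒ Q = 42.5, P = 98.5 − 42.5 = 56.
Change in equilibrium quantity: 42.5 − 85 = −42.5.

Q falls by 42.5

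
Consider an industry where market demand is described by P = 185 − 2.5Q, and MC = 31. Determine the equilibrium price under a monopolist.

P = 108

A monopolist chooses Q where MR = MC. MR = 185 − 5Q; setting this equal to 31 gives Q = 30.8 and P = 108.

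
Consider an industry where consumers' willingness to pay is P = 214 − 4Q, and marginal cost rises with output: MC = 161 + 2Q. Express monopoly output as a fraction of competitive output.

Q_m/Q_c = 0.6

Monopoly sets MR = MC: 214 − 8Q = 161 + 2Q ⇒ Q = 5.3, P = 214 − 4·5.3 = 192.8.
Under competition P = MC: 214 − 4Q = 161 + 2Q ⇒ Q = 53/6, P = 536/3.
Ratio Q_m/Q_c = 5.3/(53/6) = 0.6.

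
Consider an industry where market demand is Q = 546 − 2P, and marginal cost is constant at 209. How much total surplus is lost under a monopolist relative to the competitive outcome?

DWL = 1024

Inverting demand: P = 273 − 0.5Q.
Under competition P = MC = 209, so Q = (273 − 209)/0.5 = 128.
The monopolist equates marginal revenue to marginal cost: 273 − Q = 209, so Q = 64. From demand, P = 241.
DWL is the triangle between Q = 64 and Q = 128: ½·(128 − 64)·(241 − 209) = 1024.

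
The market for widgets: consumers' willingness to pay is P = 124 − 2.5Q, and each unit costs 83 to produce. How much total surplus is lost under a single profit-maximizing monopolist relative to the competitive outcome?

DWL = 84.05

Under competition P = MC = 83, so Q = (124 − 83)/2.5 = 16.4.
The monopolist equates marginal revenue to marginal cost: 124 − 5Q = 83, so Q = 8.2. From demand, P = 103.5.
DWL is the triangle between Q = 8.2 and Q = 16.4: ½·(16.4 − 8.2)·(103.5 − 83) = 84.05.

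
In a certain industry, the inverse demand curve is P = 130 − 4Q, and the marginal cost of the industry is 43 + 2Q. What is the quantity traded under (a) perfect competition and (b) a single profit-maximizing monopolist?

Competitive equilibrium sets price equal to marginal cost: 130 − 4Q = 43 + 2Q, so Q = 14.5 and P = 72.
Monopoly sets MR = MC: 130 − 8Q = 43 + 2Q ⇒ Q = 8.7, P = 130 − 4·8.7 = 95.2.

Competition: Q = 14.5; Monopoly: Q = 8.7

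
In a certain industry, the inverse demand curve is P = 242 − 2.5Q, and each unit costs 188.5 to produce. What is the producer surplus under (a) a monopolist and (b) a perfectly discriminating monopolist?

Monopoly: PS = 286.225; Perfect PD: PS = 572.45

The monopolist equates marginal revenue to marginal cost: 242 − 5Q = 188.5, so Q = 10.7. From demand, P = 215.25.
PS = (215.25 − 188.5)·10.7 = 286.225.
A perfectly discriminating monopolist sells every unit with P(Q) ≥ MC(Q), so output equals the competitive quantity Q = 21.4. Each buyer pays their reservation price, so CS = 0 and the firm captures all surplus.
PS = ½·(242 − 188.5)·21.4 = 572.45.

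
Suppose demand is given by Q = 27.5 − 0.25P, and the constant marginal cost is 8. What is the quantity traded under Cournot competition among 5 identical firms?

Inverting demand: P = 110 − 4Q.
In a 5-firm Cournot equilibrium, symmetry and the first-order condition give q = (110 − 8)/(24) = 4.25. So Q = 21.25 and P = 25.

Q = 21.25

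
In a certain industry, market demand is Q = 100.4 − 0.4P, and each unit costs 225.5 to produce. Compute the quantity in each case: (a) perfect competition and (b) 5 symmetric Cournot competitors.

Inverting demand: P = 251 − 2.5Q.
Under competition P = MC = 225.5, so Q = (251 − 225.5)/2.5 = 10.2.
In a 5-firm Cournot equilibrium, symmetry and the first-order condition give q = (251 − 225.5)/(15) = 1.7. So Q = 8.5 and P = 229.75.

Competition: Q = 10.2; Cournot: Q = 8.5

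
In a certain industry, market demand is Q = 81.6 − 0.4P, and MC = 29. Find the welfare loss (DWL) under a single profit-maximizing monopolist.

DWL = 1531.25

Inverting demand: P = 204 − 2.5Q.
Under competition P = MC = 29, so Q = (204 − 29)/2.5 = 70.
Monopoly sets MR = MC: 204 − 5Q = 29 ⇒ Q = 35, P = 204 − 2.5·35 = 116.5.
DWL is the triangle between Q = 35 and Q = 70: ½·(70 − 35)·(116.5 − 29) = 1531.25.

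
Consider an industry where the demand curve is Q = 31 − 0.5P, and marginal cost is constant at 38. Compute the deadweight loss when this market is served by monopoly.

Inverting demand: P = 62 − 2Q.
Under competition P = MC = 38, so Q = (62 − 38)/2 = 12.
The monopolist equates marginal revenue to marginal cost: 62 − 4Q = 38, so Q = 6. From demand, P = 50.
DWL is the triangle between Q = 6 and Q = 12: ½·(12 − 6)·(50 − 38) = 36.

DWL = 36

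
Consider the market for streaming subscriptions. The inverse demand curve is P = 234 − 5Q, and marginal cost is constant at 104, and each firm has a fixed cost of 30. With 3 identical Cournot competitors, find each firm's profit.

With 3 symmetric Cournot firms, each firm's FOC gives 234 − 20q = 104, so q = 6.5, Q = 3·6.5 = 19.5, and P = 136.5.
Each firm's profit = (136.5 − 104)·6.5 − 30 = 181.25.

π_i = 181.25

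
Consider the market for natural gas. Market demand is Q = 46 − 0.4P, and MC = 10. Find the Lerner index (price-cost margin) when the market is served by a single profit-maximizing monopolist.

Inverting demand: P = 115 − 2.5Q.
The monopolist equates marginal revenue to marginal cost: 115 − 5Q = 10, so Q = 21. From demand, P = 62.5.
Lerner index = (P − MC)/P = (62.5 − 10)/62.5 = 0.84.

Lerner index = 0.84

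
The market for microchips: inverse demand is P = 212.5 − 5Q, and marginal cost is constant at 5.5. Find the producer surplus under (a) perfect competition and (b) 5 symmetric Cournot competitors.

Competition: PS = 0; Cournot: PS = 1190.25

Competitive firms price at marginal cost: P = 5.5, giving Q = 41.4.
PS = (5.5 − 5.5)·41.4 = 0.
In a 5-firm Cournot equilibrium, symmetry and the first-order condition give q = (212.5 − 5.5)/(30) = 6.9. So Q = 34.5 and P = 40.
PS = (40 − 5.5)·34.5 = 1190.25.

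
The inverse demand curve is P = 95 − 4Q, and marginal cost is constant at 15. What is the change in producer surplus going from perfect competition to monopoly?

Under competition P = MC = 15, so Q = (95 − 15)/4 = 20.
PS = (15 − 15)·20 = 0.
Monopoly sets MR = MC: 95 − 8Q = 15 ⇒ Q = 10, P = 95 − 4·10 = 55.
PS = (55 − 15)·10 = 400.
Change in producer surplus: 400 − 0 = 400.

Producer surplus rises by 400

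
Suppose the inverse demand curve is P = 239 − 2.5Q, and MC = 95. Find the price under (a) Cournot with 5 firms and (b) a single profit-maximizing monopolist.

Cournot: P = 119; Monopoly: P = 167

In a 5-firm Cournot equilibrium, symmetry and the first-order condition give q = (239 − 95)/(15) = 9.6. So Q = 48 and P = 119.
A monopolist chooses Q where MR = MC. MR = 239 − 5Q; setting this equal to 95 gives Q = 28.8 and P = 167.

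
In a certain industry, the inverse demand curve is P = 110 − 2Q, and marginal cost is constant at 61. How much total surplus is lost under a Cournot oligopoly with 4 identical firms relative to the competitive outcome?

Perfect competition: P = MC = 61, so 110 − 2Q = 61 and Q = 24.5.
With 4 symmetric Cournot firms, each firm's FOC gives 110 − 10q = 61, so q = 4.9, Q = 4·4.9 = 19.6, and P = 70.8.
DWL is the triangle between Q = 19.6 and Q = 24.5: ½·(24.5 − 19.6)·(70.8 − 61) = 24.01.

DWL = 24.01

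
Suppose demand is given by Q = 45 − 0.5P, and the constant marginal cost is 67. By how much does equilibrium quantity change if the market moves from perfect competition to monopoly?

Equilibrium quantity falls by 5.75

Inverting demand: P = 90 − 2Q.
Perfect competition: P = MC = 67, so 90 − 2Q = 67 and Q = 11.5.
The monopolist equates marginal revenue to marginal cost: 90 − 4Q = 67, so Q = 5.75. From demand, P = 78.5.
Change in equilibrium quantity: 5.75 − 11.5 = −5.75.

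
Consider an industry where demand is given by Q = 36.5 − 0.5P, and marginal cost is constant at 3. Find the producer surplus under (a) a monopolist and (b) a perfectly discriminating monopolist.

Monopoly: PS = 612.5; Perfect PD: PS = 1225

Inverting demand: P = 73 − 2Q.
Monopoly sets MR = MC: 73 − 4Q = 3 ⇒ Q = 17.5, P = 73 − 2·17.5 = 38.
PS = (38 − 3)·17.5 = 612.5.
With perfect price discrimination, output is the efficient level Q = 35 (where demand meets MC), but every buyer pays their willingness to pay: CS = 0 and PS = total surplus.
PS = ½·(73 − 3)·35 = 1225.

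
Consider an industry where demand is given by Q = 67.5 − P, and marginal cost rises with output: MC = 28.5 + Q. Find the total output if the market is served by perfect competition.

Inverting demand: P = 67.5 − Q.
Under competition P = MC: 67.5 − Q = 28.5 + Q ⇒ Q = 19.5, P = 48.

Q = 19.5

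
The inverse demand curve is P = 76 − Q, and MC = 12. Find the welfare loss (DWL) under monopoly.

DWL = 512

Under competition P = MC = 12, so Q = (76 − 12)/1 = 64.
Monopoly sets MR = MC: 76 − 2Q = 12 ⇒ Q = 32, P = 76 − 32 = 44.
DWL is the triangle between Q = 32 and Q = 64: ½·(64 − 32)·(44 − 12) = 512.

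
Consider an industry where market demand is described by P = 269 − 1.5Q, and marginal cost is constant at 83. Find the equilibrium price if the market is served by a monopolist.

A monopolist chooses Q where MR = MC. MR = 269 − 3Q; setting this equal to 83 gives Q = 62 and P = 176.

P = 176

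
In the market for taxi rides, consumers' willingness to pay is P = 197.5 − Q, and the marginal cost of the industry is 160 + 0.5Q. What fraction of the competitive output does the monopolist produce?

Q_m/Q_c = 0.6

Monopoly sets MR = MC: 197.5 − 2Q = 160 + 0.5Q ⇒ Q = 15, P = 197.5 − 15 = 182.5.
Competitive equilibrium sets price equal to marginal cost: 197.5 − Q = 160 + 0.5Q, so Q = 25 and P = 172.5.
Ratio Q_m/Q_c = 15/25 = 0.6.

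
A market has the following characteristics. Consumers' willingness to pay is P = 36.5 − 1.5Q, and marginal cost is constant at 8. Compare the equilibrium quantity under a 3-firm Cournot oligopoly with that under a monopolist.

In a 3-firm Cournot equilibrium, symmetry and the first-order condition give q = (36.5 − 8)/(6) = 4.75. So Q = 14.25 and P = 15.125.
The monopolist equates marginal revenue to marginal cost: 36.5 − 3Q = 8, so Q = 9.5. From demand, P = 22.25.

Cournot: Q = 14.25; Monopoly: Q = 9.5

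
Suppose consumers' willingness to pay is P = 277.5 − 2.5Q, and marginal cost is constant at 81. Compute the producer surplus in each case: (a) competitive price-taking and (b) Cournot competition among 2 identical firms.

Competition: PS = 0; Cournot: PS = 3432.2

Under competition P = MC = 81, so Q = (277.5 − 81)/2.5 = 78.6.
PS = (81 − 81)·78.6 = 0.
In a 2-firm Cournot equilibrium, symmetry and the first-order condition give q = (277.5 − 81)/(7.5) = 26.2. So Q = 52.4 and P = 146.5.
PS = (146.5 − 81)·52.4 = 3432.2.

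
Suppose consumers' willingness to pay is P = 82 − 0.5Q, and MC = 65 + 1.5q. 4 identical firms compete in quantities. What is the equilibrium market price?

P = 73.5

In a 4-firm Cournot equilibrium, symmetry and the first-order condition give q = (82 − 65)/(4) = 4.25. So Q = 17 and P = 73.5.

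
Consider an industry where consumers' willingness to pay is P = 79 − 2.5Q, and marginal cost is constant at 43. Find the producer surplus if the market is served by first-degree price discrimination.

A perfectly discriminating monopolist sells every unit with P(Q) ≥ MC(Q), so output equals the competitive quantity Q = 14.4. Each buyer pays their reservation price, so CS = 0 and the firm captures all surplus.
PS = ½·(79 − 43)·14.4 = 259.2.

PS = 259.2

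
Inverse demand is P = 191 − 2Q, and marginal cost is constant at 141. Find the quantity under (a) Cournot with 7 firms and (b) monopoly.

With 7 symmetric Cournot firms, each firm's FOC gives 191 − 16q = 141, so q = 3.125, Q = 7·3.125 = 21.875, and P = 147.25.
Monopoly sets MR = MC: 191 − 4Q = 141 ⇒ Q = 12.5, P = 191 − 2·12.5 = 166.

Cournot: Q = 21.875; Monopoly: Q = 12.5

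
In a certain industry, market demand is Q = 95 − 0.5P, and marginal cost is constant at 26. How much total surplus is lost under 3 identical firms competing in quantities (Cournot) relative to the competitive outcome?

Inverting demand: P = 190 − 2Q.
Under competition P = MC = 26, so Q = (190 − 26)/2 = 82.
Cournot with 3 identical firms: the symmetric best-response condition is 190 − 8q = 26. Each firm produces q = 20.5, total output Q = 61.5, price P = 67.
DWL is the triangle between Q = 61.5 and Q = 82: ½·(82 − 61.5)·(67 − 26) = 420.25.

DWL = 420.25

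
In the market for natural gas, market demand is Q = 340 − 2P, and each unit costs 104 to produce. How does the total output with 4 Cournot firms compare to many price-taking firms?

Inverting demand: P = 170 − 0.5Q.
With 4 symmetric Cournot firms, each firm's FOC gives 170 − 2.5q = 104, so q = 26.4, Q = 4·26.4 = 105.6, and P = 117.2.
Perfect competition: P = MC = 104, so 170 − 0.5Q = 104 and Q = 132.

Cournot: Q = 105.6; Competition: Q = 132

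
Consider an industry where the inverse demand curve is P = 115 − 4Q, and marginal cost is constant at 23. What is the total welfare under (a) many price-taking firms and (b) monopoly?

Competitive firms price at marginal cost: P = 23, giving Q = 23.
CS = ½·(115 − 23)·23 = 1058; PS = (23 − 23)·23 = 0; TS = 1058.
A monopolist chooses Q where MR = MC. MR = 115 − 8Q; setting this equal to 23 gives Q = 11.5 and P = 69.
CS = ½·(115 − 69)·11.5 = 264.5; PS = (69 − 23)·11.5 = 529; TS = 793.5.

Competition: TS = 1058; Monopoly: TS = 793.5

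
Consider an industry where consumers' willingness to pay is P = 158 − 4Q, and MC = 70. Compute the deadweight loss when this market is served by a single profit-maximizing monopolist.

DWL = 242

Competitive firms price at marginal cost: P = 70, giving Q = 22.
The monopolist equates marginal revenue to marginal cost: 158 − 8Q = 70, so Q = 11. From demand, P = 114.
DWL is the triangle between Q = 11 and Q = 22: ½·(22 − 11)·(114 − 70) = 242.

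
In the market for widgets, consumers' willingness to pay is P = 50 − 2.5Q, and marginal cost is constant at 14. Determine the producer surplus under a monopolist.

Monopoly sets MR = MC: 50 − 5Q = 14 ⇒ Q = 7.2, P = 50 − 2.5·7.2 = 32.
PS = (32 − 14)·7.2 = 129.6.

PS = 129.6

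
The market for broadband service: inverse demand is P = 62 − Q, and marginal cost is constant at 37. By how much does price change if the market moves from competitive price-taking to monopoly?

Perfect competition: P = MC = 37, so 62 − Q = 37 and Q = 25.
The monopolist equates marginal revenue to marginal cost: 62 − 2Q = 37, so Q = 12.5. From demand, P = 49.5.
Change in price: 49.5 − 37 = 12.5.

Price rises by 12.5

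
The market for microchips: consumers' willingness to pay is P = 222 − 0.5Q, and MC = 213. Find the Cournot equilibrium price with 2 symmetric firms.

Cournot with 2 identical firms: the symmetric best-response condition is 222 − 1.5q = 213. Each firm produces q = 6, total output Q = 12, price P = 216.

P = 216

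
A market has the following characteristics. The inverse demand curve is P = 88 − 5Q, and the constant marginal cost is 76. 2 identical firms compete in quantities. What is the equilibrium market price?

With 2 symmetric Cournot firms, each firm's FOC gives 88 − 15q = 76, so q = 0.8, Q = 2·0.8 = 1.6, and P = 80.

P = 80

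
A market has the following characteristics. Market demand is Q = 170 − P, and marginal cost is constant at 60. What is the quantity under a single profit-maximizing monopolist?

Q = 55

Inverting demand: P = 170 − Q.
Monopoly sets MR = MC: 170 − 2Q = 60 ⇒ Q = 55, P = 170 − 55 = 115.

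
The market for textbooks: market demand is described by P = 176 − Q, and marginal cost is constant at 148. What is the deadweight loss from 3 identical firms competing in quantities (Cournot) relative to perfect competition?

Competitive firms price at marginal cost: P = 148, giving Q = 28.
In a 3-firm Cournot equilibrium, symmetry and the first-order condition give q = (176 − 148)/(4) = 7. So Q = 21 and P = 155.
DWL is the triangle between Q = 21 and Q = 28: ½·(28 − 21)·(155 − 148) = 24.5.

DWL = 24.5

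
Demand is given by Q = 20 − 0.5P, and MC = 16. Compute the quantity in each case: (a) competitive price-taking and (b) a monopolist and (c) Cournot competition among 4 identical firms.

Competition: Q = 12; Monopoly: Q = 6; Cournot: Q = 9.6

Inverting demand: P = 40 − 2Q.
Under competition P = MC = 16, so Q = (40 − 16)/2 = 12.
Monopoly sets MR = MC: 40 − 4Q = 16 ⇒ Q = 6, P = 40 − 2·6 = 28.
In a 4-firm Cournot equilibrium, symmetry and the first-order condition give q = (40 − 16)/(10) = 2.4. So Q = 9.6 and P = 20.8.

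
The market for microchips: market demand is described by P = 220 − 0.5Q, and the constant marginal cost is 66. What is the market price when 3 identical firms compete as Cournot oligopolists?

P = 104.5

Cournot with 3 identical firms: the symmetric best-response condition is 220 − 2q = 66. Each firm produces q = 77, total output Q = 231, price P = 104.5.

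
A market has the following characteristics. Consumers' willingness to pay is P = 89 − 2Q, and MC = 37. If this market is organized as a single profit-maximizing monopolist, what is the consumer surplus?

A monopolist chooses Q where MR = MC. MR = 89 − 4Q; setting this equal to 37 gives Q = 13 and P = 63.
CS = ½·(89 − 63)·13 = 169.

CS = 169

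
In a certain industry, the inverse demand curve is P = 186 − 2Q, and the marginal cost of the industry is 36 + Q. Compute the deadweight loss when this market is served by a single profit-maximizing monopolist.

Competitive equilibrium sets price equal to marginal cost: 186 − 2Q = 36 + Q, so Q = 50 and P = 86.
Monopoly sets MR = MC: 186 − 4Q = 36 + Q ⇒ Q = 30, P = 186 − 2·30 = 126.
CS = ½·(186 − 86)·50 = 2500; PS = (86·50 − 36·50 − ½·1·50²) = 1250; TS = 3750.
CS = ½·(186 − 126)·30 = 900; PS = (126·30 − 36·30 − ½·1·30²) = 2250; TS = 3150.
DWL = 3750 − 3150 = 600.

DWL = 600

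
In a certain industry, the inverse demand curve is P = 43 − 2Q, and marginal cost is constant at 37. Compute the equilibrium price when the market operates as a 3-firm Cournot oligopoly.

With 3 symmetric Cournot firms, each firm's FOC gives 43 − 8q = 37, so q = 0.75, Q = 3·0.75 = 2.25, and P = 38.5.

P = 38.5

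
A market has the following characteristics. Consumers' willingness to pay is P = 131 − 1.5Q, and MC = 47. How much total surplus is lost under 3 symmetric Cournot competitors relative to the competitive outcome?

Under competition P = MC = 47, so Q = (131 − 47)/1.5 = 56.
With 3 symmetric Cournot firms, each firm's FOC gives 131 − 6q = 47, so q = 14, Q = 3·14 = 42, and P = 68.
DWL is the triangle between Q = 42 and Q = 56: ½·(56 − 42)·(68 − 47) = 147.

DWL = 147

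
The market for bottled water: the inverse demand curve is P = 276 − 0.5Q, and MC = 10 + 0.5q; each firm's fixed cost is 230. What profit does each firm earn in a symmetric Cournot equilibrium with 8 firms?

Cournot with 8 identical firms: the symmetric best-response condition is 276 − 4.5q = 10 + 0.5q. Each firm produces q = 53.2, total output Q = 425.6, price P = 63.2.
Each firm's profit = 63.2·53.2 − (10·53.2 + ½·0.5·53.2²) − 230 = 1892.68.

π_i = 1892.68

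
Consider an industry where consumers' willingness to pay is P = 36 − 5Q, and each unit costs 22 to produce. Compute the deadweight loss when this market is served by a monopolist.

Perfect competition: P = MC = 22, so 36 − 5Q = 22 and Q = 2.8.
Monopoly sets MR = MC: 36 − 10Q = 22 ⇒ Q = 1.4, P = 36 − 5·1.4 = 29.
DWL is the triangle between Q = 1.4 and Q = 2.8: ½·(2.8 − 1.4)·(29 − 22) = 4.9.

DWL = 4.9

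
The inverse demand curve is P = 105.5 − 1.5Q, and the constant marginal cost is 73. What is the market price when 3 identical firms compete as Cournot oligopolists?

With 3 symmetric Cournot firms, each firm's FOC gives 105.5 − 6q = 73, so q = 65/12, Q = 3·65/12 = 16.25, and P = 81.125.

P = 81.125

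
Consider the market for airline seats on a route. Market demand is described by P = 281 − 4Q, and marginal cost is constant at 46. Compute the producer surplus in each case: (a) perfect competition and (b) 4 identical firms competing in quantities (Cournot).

Under competition P = MC = 46, so Q = (281 − 46)/4 = 58.75.
PS = (46 − 46)·58.75 = 0.
With 4 symmetric Cournot firms, each firm's FOC gives 281 − 20q = 46, so q = 11.75, Q = 4·11.75 = 47, and P = 93.
PS = (93 − 46)·47 = 2209.

Competition: PS = 0; Cournot: PS = 2209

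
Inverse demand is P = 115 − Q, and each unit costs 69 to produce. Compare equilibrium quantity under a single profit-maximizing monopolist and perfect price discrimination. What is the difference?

Monopoly sets MR = MC: 115 − 2Q = 69 ⇒ Q = 23, P = 115 − 23 = 92.
Under first-degree price discrimination the firm charges each unit its demand price and produces up to where P = MC, i.e. Q = 46. Consumer surplus is zero; producer surplus equals total surplus.
Change in equilibrium quantity: 46 − 23 = 23.

Equilibrium quantity rises by 23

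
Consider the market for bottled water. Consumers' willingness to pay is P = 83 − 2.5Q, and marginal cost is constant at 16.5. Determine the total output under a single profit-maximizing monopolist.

The monopolist equates marginal revenue to marginal cost: 83 − 5Q = 16.5, so Q = 13.3. From demand, P = 49.75.

Q = 13.3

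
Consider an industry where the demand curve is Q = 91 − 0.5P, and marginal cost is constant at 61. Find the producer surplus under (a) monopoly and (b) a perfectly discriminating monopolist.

Monopoly: PS = 1830.125; Perfect PD: PS = 3660.25

Inverting demand: P = 182 − 2Q.
The monopolist equates marginal revenue to marginal cost: 182 − 4Q = 61, so Q = 30.25. From demand, P = 121.5.
PS = (121.5 − 61)·30.25 = 1830.125.
With perfect price discrimination, output is the efficient level Q = 60.5 (where demand meets MC), but every buyer pays their willingness to pay: CS = 0 and PS = total surplus.
PS = ½·(182 − 61)·60.5 = 3660.25.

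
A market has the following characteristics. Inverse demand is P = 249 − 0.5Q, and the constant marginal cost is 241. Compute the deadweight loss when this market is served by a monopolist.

DWL = 16

Under competition P = MC = 241, so Q = (249 − 241)/0.5 = 16.
The monopolist equates marginal revenue to marginal cost: 249 − Q = 241, so Q = 8. From demand, P = 245.
DWL is the triangle between Q = 8 and Q = 16: ½·(16 − 8)·(245 − 241) = 16.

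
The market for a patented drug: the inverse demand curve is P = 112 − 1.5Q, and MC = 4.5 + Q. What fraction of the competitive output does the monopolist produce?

The monopolist equates marginal revenue to marginal cost: 112 − 3Q = 4.5 + Q, so Q = 26.875. From demand, P = 1147/16.
Under competition P = MC: 112 − 1.5Q = 4.5 + Q ⇒ Q = 43, P = 47.5.
Ratio Q_m/Q_c = 26.875/43 = 0.625.

Q_m/Q_c = 0.625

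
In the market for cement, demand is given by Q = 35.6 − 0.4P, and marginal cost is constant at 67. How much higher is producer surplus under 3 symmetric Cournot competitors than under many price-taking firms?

Producer surplus rises by 36.3

Inverting demand: P = 89 − 2.5Q.
Under competition P = MC = 67, so Q = (89 − 67)/2.5 = 8.8.
PS = (67 − 67)·8.8 = 0.
In a 3-firm Cournot equilibrium, symmetry and the first-order condition give q = (89 − 67)/(10) = 2.2. So Q = 6.6 and P = 72.5.
PS = (72.5 − 67)·6.6 = 36.3.
Change in producer surplus: 36.3 − 0 = 36.3.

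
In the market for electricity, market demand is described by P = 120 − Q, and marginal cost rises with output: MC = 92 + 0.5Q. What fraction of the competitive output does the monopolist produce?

Q_m/Q_c = 0.6

The monopolist equates marginal revenue to marginal cost: 120 − 2Q = 92 + 0.5Q, so Q = 11.2. From demand, P = 108.8.
Competitive equilibrium sets price equal to marginal cost: 120 − Q = 92 + 0.5Q, so Q = 56/3 and P = 304/3.
Ratio Q_m/Q_c = 11.2/(56/3) = 0.6.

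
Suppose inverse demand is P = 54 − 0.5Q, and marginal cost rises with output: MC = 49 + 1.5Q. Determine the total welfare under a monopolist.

TS = 6

The monopolist equates marginal revenue to marginal cost: 54 − Q = 49 + 1.5Q, so Q = 2. From demand, P = 53.
CS = ½·(54 − 53)·2 = 1; PS = (53·2 − 49·2 − ½·1.5·2²) = 5; TS = 6.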